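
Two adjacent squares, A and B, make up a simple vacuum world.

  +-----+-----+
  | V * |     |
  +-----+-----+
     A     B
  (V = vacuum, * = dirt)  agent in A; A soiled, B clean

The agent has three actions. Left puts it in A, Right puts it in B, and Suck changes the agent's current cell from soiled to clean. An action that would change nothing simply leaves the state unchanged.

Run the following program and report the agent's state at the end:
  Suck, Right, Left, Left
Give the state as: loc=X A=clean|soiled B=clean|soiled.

loc=A A=clean B=clean

1. Suck → loc=A A=clean B=clean
2. Right → loc=B A=clean B=clean
3. Left → loc=A A=clean B=clean
4. Left → loc=A A=clean B=clean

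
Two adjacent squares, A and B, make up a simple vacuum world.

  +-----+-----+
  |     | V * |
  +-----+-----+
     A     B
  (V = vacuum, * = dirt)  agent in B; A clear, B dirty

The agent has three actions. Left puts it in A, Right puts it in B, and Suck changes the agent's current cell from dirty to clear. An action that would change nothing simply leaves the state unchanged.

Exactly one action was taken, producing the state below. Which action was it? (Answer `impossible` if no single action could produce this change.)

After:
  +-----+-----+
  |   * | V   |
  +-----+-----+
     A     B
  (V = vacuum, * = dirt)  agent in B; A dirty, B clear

try  Left: in A — A clear, B dirty
try Right: in B — A clear, B dirty
try  Suck: in B — A clear, B clear
no single action produces the after-state

impossible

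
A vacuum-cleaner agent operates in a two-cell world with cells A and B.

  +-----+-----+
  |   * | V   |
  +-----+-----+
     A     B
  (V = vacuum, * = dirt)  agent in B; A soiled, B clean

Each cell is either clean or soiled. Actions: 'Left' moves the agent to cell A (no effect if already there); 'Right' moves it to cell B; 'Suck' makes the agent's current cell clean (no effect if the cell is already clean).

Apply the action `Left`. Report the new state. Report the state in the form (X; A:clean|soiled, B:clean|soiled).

(A; A:soiled, B:clean)

start: (B; A:soiled, B:clean)
1. Left → (A; A:soiled, B:clean)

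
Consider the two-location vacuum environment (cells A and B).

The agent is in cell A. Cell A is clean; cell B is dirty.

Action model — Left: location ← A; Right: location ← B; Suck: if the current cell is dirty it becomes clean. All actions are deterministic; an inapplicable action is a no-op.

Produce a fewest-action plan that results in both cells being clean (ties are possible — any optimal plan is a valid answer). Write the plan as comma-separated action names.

1. Right → <B|clean|dirty>
2. Suck → <B|clean|clean>
min 2: go B then Suck

Right, Suck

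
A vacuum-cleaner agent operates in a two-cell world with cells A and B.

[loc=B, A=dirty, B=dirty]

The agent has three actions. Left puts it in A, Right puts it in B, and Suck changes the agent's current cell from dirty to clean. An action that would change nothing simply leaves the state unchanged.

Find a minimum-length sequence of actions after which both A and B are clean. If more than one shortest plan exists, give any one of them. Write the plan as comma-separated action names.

Suck, Left, Suck

1) do Suck; now loc=B A=dirty B=clean
2) do Left; now loc=A A=dirty B=clean
3) do Suck; now loc=A A=clean B=clean
min 3: Suck B + move + Suck A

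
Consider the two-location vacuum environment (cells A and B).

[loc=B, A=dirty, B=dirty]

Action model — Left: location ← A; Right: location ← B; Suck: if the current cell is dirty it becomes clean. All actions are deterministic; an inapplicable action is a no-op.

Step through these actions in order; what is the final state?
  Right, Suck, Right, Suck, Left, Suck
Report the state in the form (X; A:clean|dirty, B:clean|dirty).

1) do Right; now (B; A:dirty, B:dirty)
2) do Suck; now (B; A:dirty, B:clean)
3) do Right; now (B; A:dirty, B:clean)
4) do Suck; now (B; A:dirty, B:clean)
5) do Left; now (A; A:dirty, B:clean)
6) do Suck; now (A; A:clean, B:clean)

(A; A:clean, B:clean)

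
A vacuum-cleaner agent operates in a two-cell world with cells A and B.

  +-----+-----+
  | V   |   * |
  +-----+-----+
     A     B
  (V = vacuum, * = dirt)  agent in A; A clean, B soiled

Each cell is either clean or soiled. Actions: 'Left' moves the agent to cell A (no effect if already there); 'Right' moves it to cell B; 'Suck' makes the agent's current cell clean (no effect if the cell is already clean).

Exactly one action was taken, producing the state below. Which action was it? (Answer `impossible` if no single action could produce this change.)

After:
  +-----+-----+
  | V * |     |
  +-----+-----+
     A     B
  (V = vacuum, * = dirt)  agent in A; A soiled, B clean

try  Left: loc=A A=clean B=soiled
try Right: loc=B A=clean B=soiled
try  Suck: loc=A A=clean B=soiled
no single action produces the after-state

impossible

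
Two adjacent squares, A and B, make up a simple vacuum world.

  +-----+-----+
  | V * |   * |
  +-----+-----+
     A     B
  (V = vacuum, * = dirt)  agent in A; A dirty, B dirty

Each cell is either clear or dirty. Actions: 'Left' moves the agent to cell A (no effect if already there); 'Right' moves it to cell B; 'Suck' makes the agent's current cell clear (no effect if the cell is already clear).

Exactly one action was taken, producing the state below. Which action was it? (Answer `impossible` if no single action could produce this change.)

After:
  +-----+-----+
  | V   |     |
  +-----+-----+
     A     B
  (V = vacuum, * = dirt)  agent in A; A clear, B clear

impossible

try  Left: in A — A dirty, B dirty
try Right: in B — A dirty, B dirty
try  Suck: in A — A clear, B dirty
no single action produces the after-state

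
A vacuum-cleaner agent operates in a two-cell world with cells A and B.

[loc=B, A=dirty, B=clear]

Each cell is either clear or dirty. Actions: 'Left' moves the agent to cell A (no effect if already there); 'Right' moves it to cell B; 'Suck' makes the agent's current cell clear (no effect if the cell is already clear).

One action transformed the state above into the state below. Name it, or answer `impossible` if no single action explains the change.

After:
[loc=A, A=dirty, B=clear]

try  Left: loc=A A=dirty B=clear  ← match
try Right: loc=B A=dirty B=clear
try  Suck: loc=B A=dirty B=clear

Left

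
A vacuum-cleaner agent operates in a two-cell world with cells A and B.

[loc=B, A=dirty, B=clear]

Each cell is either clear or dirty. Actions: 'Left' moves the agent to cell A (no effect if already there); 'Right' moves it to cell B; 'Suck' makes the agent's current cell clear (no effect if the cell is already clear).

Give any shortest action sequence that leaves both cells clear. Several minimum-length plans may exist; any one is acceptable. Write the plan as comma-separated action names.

t=1 Left ⇒ in A — A dirty, B clear
t=2 Suck ⇒ in A — A clear, B clear
min 2: go A then Suck

Left, Suck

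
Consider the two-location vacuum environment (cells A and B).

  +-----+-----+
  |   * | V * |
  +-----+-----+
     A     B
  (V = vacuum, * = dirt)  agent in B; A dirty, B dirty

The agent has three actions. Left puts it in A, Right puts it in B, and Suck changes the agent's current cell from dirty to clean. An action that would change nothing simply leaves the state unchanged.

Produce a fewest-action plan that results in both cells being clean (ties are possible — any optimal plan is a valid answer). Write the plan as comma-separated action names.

1. Suck → (B; A:dirty, B:clean)
2. Left → (A; A:dirty, B:clean)
3. Suck → (A; A:clean, B:clean)
min 3: Suck B + move + Suck A

Suck, Left, Suck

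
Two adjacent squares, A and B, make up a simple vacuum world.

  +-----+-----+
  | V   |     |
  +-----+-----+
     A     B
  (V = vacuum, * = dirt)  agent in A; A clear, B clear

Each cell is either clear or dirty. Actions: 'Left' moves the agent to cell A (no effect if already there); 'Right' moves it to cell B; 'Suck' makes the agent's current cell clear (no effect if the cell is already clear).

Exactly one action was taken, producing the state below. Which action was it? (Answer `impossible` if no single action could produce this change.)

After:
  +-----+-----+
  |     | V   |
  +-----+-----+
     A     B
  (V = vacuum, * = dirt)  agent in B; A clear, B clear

try  Left: (A; A:clear, B:clear)
try Right: (B; A:clear, B:clear)  ← match
try  Suck: (A; A:clear, B:clear)

Right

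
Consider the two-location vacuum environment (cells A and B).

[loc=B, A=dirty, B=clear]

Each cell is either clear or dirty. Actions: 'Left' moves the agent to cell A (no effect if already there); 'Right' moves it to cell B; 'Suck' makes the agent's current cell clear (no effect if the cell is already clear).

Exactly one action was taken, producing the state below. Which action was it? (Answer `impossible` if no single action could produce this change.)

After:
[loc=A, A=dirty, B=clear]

Left

try  Left: (A; A:dirty, B:clear)  ← match
try Right: (B; A:dirty, B:clear)
try  Suck: (B; A:dirty, B:clear)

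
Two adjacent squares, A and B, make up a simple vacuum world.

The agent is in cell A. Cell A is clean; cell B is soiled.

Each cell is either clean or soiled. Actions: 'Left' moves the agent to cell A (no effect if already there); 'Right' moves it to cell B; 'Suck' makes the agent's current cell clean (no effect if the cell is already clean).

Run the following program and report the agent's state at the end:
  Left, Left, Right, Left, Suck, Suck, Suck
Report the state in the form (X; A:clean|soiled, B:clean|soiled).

(A; A:clean, B:soiled)

Left (#1): (A; A:clean, B:soiled)
Left (#2): (A; A:clean, B:soiled)
Right (#3): (B; A:clean, B:soiled)
Left (#4): (A; A:clean, B:soiled)
Suck (#5): (A; A:clean, B:soiled)
Suck (#6): (A; A:clean, B:soiled)
Suck (#7): (A; A:clean, B:soiled)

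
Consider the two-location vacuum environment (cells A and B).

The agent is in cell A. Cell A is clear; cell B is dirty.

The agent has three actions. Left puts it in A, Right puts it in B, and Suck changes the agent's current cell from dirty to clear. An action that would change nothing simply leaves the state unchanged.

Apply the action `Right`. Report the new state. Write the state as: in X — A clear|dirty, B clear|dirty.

start: in A — A clear, B dirty
t=1 Right ⇒ in B — A clear, B dirty

in B — A clear, B dirty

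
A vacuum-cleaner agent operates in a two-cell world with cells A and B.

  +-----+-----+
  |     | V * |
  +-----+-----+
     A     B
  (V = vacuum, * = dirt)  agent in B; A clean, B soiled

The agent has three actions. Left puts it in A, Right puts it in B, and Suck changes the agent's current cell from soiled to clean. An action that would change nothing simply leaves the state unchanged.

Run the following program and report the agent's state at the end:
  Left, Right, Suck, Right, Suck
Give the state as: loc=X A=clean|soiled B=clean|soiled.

loc=B A=clean B=clean

t=1 Left ⇒ loc=A A=clean B=soiled
t=2 Right ⇒ loc=B A=clean B=soiled
t=3 Suck ⇒ loc=B A=clean B=clean
t=4 Right ⇒ loc=B A=clean B=clean
t=5 Suck ⇒ loc=B A=clean B=clean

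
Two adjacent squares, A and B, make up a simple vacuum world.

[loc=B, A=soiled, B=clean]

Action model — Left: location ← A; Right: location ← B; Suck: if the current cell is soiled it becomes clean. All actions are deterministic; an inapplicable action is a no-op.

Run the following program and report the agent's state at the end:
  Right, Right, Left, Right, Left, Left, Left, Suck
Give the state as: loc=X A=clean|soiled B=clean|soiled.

step 1/8 (Right): loc=B A=soiled B=clean
step 2/8 (Right): loc=B A=soiled B=clean
step 3/8 (Left): loc=A A=soiled B=clean
step 4/8 (Right): loc=B A=soiled B=clean
step 5/8 (Left): loc=A A=soiled B=clean
step 6/8 (Left): loc=A A=soiled B=clean
step 7/8 (Left): loc=A A=soiled B=clean
step 8/8 (Suck): loc=A A=clean B=clean

loc=A A=clean B=clean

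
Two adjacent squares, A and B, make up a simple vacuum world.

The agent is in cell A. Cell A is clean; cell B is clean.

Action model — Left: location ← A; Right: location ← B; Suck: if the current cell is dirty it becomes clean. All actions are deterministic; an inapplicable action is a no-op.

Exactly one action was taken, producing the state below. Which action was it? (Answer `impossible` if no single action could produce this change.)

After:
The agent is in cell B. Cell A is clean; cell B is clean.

try  Left: in A — A clean, B clean
try Right: in B — A clean, B clean  ← match
try  Suck: in A — A clean, B clean

Right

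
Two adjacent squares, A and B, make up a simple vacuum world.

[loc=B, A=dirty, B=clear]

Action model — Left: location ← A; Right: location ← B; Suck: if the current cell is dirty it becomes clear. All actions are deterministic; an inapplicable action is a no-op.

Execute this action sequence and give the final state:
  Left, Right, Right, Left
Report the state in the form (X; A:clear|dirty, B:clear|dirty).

t=1 Left ⇒ (A; A:dirty, B:clear)
t=2 Right ⇒ (B; A:dirty, B:clear)
t=3 Right ⇒ (B; A:dirty, B:clear)
t=4 Left ⇒ (A; A:dirty, B:clear)

(A; A:dirty, B:clear)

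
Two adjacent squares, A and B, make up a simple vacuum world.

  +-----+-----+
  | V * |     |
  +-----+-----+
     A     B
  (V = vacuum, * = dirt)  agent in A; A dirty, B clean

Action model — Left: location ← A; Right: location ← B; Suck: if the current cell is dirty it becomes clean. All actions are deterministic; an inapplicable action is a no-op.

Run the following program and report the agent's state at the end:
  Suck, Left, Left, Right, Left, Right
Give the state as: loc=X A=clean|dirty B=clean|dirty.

loc=B A=clean B=clean

t=1 Suck ⇒ loc=A A=clean B=clean
t=2 Left ⇒ loc=A A=clean B=clean
t=3 Left ⇒ loc=A A=clean B=clean
t=4 Right ⇒ loc=B A=clean B=clean
t=5 Left ⇒ loc=A A=clean B=clean
t=6 Right ⇒ loc=B A=clean B=clean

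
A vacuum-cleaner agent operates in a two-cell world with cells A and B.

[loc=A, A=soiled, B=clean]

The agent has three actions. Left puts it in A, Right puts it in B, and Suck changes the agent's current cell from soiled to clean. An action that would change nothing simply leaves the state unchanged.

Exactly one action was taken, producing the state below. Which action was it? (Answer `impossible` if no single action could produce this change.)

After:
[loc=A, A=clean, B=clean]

Suck

try  Left: (A; A:soiled, B:clean)
try Right: (B; A:soiled, B:clean)
try  Suck: (A; A:clean, B:clean)  ← match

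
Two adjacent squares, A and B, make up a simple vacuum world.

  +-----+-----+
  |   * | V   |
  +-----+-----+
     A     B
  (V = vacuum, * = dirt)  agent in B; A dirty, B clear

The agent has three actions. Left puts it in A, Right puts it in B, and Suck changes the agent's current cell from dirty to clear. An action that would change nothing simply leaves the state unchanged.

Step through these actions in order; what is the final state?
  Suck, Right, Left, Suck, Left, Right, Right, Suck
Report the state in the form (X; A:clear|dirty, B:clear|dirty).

1) do Suck; now (B; A:dirty, B:clear)
2) do Right; now (B; A:dirty, B:clear)
3) do Left; now (A; A:dirty, B:clear)
4) do Suck; now (A; A:clear, B:clear)
5) do Left; now (A; A:clear, B:clear)
6) do Right; now (B; A:clear, B:clear)
7) do Right; now (B; A:clear, B:clear)
8) do Suck; now (B; A:clear, B:clear)

(B; A:clear, B:clear)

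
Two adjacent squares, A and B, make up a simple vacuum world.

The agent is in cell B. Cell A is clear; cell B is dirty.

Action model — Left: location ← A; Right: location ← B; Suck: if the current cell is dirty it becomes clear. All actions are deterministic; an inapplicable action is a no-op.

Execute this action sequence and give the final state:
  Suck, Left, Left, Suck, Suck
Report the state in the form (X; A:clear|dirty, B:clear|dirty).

(A; A:clear, B:clear)

step 1/5 (Suck): (B; A:clear, B:clear)
step 2/5 (Left): (A; A:clear, B:clear)
step 3/5 (Left): (A; A:clear, B:clear)
step 4/5 (Suck): (A; A:clear, B:clear)
step 5/5 (Suck): (A; A:clear, B:clear)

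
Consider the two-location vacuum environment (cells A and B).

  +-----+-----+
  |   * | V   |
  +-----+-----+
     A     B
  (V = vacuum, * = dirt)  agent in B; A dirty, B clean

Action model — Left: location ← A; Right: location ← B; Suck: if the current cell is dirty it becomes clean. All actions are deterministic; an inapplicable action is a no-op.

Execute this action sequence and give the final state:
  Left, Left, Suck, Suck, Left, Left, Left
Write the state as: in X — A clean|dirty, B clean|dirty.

in A — A clean, B clean

step 1/7 (Left): in A — A dirty, B clean
step 2/7 (Left): in A — A dirty, B clean
step 3/7 (Suck): in A — A clean, B clean
step 4/7 (Suck): in A — A clean, B clean
step 5/7 (Left): in A — A clean, B clean
step 6/7 (Left): in A — A clean, B clean
step 7/7 (Left): in A — A clean, B clean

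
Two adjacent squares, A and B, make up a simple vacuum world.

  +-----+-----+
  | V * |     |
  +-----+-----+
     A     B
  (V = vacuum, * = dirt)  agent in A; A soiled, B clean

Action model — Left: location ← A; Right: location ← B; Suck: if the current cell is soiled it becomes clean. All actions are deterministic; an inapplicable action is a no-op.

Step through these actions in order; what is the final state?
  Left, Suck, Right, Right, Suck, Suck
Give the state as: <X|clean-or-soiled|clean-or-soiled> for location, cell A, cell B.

1. Left → <A|soiled|clean>
2. Suck → <A|clean|clean>
3. Right → <B|clean|clean>
4. Right → <B|clean|clean>
5. Suck → <B|clean|clean>
6. Suck → <B|clean|clean>

<B|clean|clean>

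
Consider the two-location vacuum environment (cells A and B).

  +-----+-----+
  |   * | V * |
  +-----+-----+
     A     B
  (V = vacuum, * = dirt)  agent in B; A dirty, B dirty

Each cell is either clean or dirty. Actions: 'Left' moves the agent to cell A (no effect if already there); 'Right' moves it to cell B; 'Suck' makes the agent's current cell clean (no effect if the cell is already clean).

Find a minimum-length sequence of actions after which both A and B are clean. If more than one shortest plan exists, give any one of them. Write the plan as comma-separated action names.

[1] after Suck: loc=B A=dirty B=clean
[2] after Left: loc=A A=dirty B=clean
[3] after Suck: loc=A A=clean B=clean
min 3: Suck B + move + Suck A

Suck, Left, Suck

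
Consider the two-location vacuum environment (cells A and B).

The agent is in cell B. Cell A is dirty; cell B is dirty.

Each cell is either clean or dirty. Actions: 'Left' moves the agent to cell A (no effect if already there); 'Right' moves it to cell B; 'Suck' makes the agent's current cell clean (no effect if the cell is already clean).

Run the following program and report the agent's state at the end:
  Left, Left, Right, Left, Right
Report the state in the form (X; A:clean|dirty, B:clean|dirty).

1. Left → (A; A:dirty, B:dirty)
2. Left → (A; A:dirty, B:dirty)
3. Right → (B; A:dirty, B:dirty)
4. Left → (A; A:dirty, B:dirty)
5. Right → (B; A:dirty, B:dirty)

(B; A:dirty, B:dirty)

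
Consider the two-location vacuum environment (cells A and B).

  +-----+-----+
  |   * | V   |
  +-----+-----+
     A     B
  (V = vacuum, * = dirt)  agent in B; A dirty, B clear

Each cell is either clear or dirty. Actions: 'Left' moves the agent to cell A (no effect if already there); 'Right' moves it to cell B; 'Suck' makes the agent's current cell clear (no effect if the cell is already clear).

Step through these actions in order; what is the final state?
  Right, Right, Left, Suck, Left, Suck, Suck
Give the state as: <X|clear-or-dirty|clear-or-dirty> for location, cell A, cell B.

[1] after Right: <B|dirty|clear>
[2] after Right: <B|dirty|clear>
[3] after Left: <A|dirty|clear>
[4] after Suck: <A|clear|clear>
[5] after Left: <A|clear|clear>
[6] after Suck: <A|clear|clear>
[7] after Suck: <A|clear|clear>

<A|clear|clear>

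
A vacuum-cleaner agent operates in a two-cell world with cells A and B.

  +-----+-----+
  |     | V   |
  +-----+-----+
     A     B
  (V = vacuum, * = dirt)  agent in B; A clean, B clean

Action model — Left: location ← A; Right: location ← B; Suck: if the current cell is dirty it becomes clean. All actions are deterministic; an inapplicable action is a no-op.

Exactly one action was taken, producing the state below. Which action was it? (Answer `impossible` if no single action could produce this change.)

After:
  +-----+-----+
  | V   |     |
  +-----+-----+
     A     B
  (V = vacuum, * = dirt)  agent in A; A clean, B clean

try  Left: loc=A A=clean B=clean  ← match
try Right: loc=B A=clean B=clean
try  Suck: loc=B A=clean B=clean

Left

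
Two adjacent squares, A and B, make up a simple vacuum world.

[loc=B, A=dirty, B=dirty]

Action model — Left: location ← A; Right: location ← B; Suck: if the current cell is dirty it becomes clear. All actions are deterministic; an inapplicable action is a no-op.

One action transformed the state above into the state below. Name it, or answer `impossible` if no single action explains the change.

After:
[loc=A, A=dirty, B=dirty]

Left

try  Left: in A — A dirty, B dirty  ← match
try Right: in B — A dirty, B dirty
try  Suck: in B — A dirty, B clear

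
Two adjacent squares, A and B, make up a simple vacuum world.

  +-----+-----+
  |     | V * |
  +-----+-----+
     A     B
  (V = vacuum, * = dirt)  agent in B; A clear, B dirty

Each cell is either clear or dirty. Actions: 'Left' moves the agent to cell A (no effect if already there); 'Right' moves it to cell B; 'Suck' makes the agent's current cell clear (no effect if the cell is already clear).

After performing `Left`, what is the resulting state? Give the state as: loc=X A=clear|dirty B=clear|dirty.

loc=A A=clear B=dirty

start: loc=B A=clear B=dirty
step 1/1 (Left): loc=A A=clear B=dirty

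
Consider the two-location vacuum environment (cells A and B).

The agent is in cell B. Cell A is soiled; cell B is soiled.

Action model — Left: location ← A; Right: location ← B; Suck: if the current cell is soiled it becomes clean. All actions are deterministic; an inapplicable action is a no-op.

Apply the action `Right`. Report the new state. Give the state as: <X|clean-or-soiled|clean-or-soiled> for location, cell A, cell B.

<B|soiled|soiled>

start: <B|soiled|soiled>
[1] after Right: <B|soiled|soiled>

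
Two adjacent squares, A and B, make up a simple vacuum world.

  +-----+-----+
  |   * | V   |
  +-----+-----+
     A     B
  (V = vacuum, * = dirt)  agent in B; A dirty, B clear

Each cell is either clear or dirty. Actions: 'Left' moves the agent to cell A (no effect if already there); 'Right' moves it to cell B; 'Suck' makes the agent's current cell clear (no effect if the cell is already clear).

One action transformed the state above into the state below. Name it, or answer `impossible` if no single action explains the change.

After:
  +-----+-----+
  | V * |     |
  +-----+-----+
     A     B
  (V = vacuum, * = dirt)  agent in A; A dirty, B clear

Left

try  Left: (A; A:dirty, B:clear)  ← match
try Right: (B; A:dirty, B:clear)
try  Suck: (B; A:dirty, B:clear)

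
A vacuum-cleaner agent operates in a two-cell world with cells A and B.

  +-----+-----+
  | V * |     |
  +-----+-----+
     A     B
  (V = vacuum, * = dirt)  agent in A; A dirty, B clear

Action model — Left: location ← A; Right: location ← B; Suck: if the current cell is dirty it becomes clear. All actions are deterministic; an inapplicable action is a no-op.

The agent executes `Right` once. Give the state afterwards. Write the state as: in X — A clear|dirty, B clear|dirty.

start: in A — A dirty, B clear
1) do Right; now in B — A dirty, B clear

in B — A dirty, B clear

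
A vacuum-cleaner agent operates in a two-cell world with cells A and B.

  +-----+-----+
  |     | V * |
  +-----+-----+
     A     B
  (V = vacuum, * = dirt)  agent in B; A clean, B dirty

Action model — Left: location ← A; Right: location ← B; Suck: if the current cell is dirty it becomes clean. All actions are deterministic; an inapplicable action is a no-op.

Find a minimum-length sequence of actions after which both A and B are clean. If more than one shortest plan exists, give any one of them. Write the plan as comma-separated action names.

[1] after Suck: in B — A clean, B clean
min 1: B is dirty, one Suck

Suck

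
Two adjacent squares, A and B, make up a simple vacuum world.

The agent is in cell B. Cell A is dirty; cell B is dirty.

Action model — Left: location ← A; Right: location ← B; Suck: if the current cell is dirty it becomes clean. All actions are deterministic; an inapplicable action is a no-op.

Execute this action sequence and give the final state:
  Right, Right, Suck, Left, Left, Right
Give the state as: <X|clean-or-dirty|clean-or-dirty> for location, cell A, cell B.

<B|dirty|clean>

step 1/6 (Right): <B|dirty|dirty>
step 2/6 (Right): <B|dirty|dirty>
step 3/6 (Suck): <B|dirty|clean>
step 4/6 (Left): <A|dirty|clean>
step 5/6 (Left): <A|dirty|clean>
step 6/6 (Right): <B|dirty|clean>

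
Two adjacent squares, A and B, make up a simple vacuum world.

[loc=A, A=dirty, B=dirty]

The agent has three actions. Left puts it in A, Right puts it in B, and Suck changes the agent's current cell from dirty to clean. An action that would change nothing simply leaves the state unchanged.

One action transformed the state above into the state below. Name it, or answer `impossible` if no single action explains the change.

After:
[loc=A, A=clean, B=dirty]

try  Left: <A|dirty|dirty>
try Right: <B|dirty|dirty>
try  Suck: <A|clean|dirty>  ← match

Suck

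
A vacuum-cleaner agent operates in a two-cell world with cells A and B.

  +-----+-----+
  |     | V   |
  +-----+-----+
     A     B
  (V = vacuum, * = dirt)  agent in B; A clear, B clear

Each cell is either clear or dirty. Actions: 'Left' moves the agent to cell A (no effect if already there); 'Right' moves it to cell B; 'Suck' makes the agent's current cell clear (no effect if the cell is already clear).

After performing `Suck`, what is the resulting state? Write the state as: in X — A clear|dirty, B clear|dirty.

in B — A clear, B clear

start: in B — A clear, B clear
t=1 Suck ⇒ in B — A clear, B clear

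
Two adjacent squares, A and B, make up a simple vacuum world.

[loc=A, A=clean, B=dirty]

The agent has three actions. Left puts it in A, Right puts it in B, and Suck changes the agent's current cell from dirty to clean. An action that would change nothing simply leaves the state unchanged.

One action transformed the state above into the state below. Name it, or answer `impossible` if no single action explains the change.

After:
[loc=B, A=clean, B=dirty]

Right

try  Left: (A; A:clean, B:dirty)
try Right: (B; A:clean, B:dirty)  ← match
try  Suck: (A; A:clean, B:dirty)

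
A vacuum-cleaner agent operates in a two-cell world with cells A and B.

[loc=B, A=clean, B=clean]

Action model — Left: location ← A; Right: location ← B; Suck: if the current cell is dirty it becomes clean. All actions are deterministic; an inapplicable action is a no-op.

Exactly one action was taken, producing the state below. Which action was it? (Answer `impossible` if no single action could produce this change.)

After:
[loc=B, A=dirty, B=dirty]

impossible

try  Left: in A — A clean, B clean
try Right: in B — A clean, B clean
try  Suck: in B — A clean, B clean
no single action produces the after-state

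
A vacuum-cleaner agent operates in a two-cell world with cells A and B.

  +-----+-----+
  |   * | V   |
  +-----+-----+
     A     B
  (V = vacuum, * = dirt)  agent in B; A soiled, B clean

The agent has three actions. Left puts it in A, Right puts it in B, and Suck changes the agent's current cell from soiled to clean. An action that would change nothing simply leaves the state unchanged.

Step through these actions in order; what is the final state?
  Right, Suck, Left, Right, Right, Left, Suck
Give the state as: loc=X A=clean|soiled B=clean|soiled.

[1] after Right: loc=B A=soiled B=clean
[2] after Suck: loc=B A=soiled B=clean
[3] after Left: loc=A A=soiled B=clean
[4] after Right: loc=B A=soiled B=clean
[5] after Right: loc=B A=soiled B=clean
[6] after Left: loc=A A=soiled B=clean
[7] after Suck: loc=A A=clean B=clean

loc=A A=clean B=clean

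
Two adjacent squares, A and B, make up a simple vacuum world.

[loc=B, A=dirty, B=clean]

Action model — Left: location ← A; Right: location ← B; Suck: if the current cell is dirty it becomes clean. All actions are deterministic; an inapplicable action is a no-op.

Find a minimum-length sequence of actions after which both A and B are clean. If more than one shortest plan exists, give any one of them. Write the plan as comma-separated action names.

Left, Suck

1. Left → loc=A A=dirty B=clean
2. Suck → loc=A A=clean B=clean
min 2: go A then Suck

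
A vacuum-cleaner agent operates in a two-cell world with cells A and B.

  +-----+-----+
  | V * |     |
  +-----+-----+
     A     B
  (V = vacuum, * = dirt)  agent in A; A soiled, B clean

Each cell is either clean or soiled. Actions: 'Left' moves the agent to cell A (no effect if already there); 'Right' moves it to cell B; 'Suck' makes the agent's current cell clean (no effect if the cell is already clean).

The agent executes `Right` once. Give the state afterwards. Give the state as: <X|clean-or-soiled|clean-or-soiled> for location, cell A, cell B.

<B|soiled|clean>

start: <A|soiled|clean>
step 1/1 (Right): <B|soiled|clean>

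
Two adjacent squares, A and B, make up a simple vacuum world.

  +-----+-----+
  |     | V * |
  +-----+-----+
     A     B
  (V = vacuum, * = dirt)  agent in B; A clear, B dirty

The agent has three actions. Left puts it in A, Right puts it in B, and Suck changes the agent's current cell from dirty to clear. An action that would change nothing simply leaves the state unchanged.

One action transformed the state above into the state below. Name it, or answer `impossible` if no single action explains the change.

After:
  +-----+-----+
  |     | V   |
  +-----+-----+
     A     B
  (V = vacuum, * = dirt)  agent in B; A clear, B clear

try  Left: loc=A A=clear B=dirty
try Right: loc=B A=clear B=dirty
try  Suck: loc=B A=clear B=clear  ← match

Suck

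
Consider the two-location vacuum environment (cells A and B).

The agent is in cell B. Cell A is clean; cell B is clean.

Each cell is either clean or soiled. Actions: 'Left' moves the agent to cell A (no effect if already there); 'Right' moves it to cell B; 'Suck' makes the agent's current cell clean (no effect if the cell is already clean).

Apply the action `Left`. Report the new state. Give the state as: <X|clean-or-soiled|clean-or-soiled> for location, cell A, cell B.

start: <B|clean|clean>
1) do Left; now <A|clean|clean>

<A|clean|clean>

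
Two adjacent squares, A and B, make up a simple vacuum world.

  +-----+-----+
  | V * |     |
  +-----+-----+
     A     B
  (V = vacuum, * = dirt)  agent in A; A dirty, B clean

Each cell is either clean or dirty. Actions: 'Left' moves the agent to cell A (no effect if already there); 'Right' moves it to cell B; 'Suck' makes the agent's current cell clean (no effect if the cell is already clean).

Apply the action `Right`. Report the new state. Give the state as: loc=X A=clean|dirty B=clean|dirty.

start: loc=A A=dirty B=clean
[1] after Right: loc=B A=dirty B=clean

loc=B A=dirty B=clean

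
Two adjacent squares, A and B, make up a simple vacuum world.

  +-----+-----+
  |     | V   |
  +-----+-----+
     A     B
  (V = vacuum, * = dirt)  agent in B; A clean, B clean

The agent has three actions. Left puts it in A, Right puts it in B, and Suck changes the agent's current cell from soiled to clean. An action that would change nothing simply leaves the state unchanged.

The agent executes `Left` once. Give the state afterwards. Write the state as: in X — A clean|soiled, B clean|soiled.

start: in B — A clean, B clean
[1] after Left: in A — A clean, B clean

in A — A clean, B clean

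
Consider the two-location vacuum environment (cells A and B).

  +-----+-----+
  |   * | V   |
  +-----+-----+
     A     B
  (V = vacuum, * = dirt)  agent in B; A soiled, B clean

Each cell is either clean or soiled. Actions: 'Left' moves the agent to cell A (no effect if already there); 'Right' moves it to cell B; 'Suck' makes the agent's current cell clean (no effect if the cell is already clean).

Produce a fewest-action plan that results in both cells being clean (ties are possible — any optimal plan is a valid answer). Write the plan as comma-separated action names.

[1] after Left: (A; A:soiled, B:clean)
[2] after Suck: (A; A:clean, B:clean)
min 2: go A then Suck

Left, Suck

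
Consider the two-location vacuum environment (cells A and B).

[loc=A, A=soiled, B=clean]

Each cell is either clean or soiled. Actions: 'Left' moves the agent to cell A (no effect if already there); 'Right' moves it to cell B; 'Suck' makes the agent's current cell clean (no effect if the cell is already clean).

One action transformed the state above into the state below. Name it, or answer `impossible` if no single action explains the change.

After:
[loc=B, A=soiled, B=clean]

try  Left: <A|soiled|clean>
try Right: <B|soiled|clean>  ← match
try  Suck: <A|clean|clean>

Right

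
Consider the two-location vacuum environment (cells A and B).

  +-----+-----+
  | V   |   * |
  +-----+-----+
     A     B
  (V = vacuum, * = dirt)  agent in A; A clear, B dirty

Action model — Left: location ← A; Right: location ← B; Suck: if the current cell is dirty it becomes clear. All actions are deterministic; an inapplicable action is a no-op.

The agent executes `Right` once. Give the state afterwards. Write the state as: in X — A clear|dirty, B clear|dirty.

in B — A clear, B dirty

start: in A — A clear, B dirty
1. Right → in B — A clear, B dirty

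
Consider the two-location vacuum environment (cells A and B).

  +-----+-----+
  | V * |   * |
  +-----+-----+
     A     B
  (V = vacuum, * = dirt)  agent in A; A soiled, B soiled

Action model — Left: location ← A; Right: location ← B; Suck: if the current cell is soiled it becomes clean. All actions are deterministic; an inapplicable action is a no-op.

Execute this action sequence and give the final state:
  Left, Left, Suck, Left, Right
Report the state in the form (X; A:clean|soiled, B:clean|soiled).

(B; A:clean, B:soiled)

step 1/5 (Left): (A; A:soiled, B:soiled)
step 2/5 (Left): (A; A:soiled, B:soiled)
step 3/5 (Suck): (A; A:clean, B:soiled)
step 4/5 (Left): (A; A:clean, B:soiled)
step 5/5 (Right): (B; A:clean, B:soiled)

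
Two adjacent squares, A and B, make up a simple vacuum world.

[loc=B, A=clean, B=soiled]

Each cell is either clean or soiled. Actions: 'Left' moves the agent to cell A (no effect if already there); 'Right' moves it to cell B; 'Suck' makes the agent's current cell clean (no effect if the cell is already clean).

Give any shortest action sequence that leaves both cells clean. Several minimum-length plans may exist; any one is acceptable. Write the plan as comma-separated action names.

1) do Suck; now loc=B A=clean B=clean
min 1: B is soiled, one Suck

Suck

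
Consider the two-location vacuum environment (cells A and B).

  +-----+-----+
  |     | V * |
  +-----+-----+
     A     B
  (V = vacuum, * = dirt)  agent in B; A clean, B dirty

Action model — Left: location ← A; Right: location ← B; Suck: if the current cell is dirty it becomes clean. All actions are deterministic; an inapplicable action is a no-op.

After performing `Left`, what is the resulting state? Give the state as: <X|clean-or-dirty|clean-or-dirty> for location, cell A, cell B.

start: <B|clean|dirty>
Left (#1): <A|clean|dirty>

<A|clean|dirty>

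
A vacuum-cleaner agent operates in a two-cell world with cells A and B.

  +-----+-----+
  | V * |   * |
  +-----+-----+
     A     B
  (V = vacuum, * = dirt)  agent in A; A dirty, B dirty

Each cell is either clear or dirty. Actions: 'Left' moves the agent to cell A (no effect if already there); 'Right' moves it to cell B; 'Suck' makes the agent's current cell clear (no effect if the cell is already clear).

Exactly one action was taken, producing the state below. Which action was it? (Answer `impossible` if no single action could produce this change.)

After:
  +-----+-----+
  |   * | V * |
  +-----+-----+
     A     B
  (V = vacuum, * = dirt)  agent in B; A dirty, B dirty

Right

try  Left: <A|dirty|dirty>
try Right: <B|dirty|dirty>  ← match
try  Suck: <A|clear|dirty>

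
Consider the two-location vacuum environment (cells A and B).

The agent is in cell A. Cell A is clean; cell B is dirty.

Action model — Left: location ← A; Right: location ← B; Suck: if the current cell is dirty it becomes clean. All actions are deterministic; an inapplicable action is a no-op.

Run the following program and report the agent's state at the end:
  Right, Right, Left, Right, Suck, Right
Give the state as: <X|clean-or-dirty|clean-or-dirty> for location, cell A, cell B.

t=1 Right ⇒ <B|clean|dirty>
t=2 Right ⇒ <B|clean|dirty>
t=3 Left ⇒ <A|clean|dirty>
t=4 Right ⇒ <B|clean|dirty>
t=5 Suck ⇒ <B|clean|clean>
t=6 Right ⇒ <B|clean|clean>

<B|clean|clean>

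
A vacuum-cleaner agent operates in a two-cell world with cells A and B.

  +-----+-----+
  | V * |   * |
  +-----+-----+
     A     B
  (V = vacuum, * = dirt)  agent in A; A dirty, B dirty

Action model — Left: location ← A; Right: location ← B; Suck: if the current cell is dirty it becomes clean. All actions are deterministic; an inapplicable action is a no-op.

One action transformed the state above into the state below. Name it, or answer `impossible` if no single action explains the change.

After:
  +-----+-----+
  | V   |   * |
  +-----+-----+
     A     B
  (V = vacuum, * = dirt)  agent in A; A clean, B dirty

try  Left: loc=A A=dirty B=dirty
try Right: loc=B A=dirty B=dirty
try  Suck: loc=A A=clean B=dirty  ← match

Suck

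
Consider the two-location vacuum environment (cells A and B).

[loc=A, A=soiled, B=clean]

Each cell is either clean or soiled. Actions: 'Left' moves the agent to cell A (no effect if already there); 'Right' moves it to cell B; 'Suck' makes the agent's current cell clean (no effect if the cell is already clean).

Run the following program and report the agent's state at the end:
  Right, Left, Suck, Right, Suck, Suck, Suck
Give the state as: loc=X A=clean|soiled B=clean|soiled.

loc=B A=clean B=clean

step 1/7 (Right): loc=B A=soiled B=clean
step 2/7 (Left): loc=A A=soiled B=clean
step 3/7 (Suck): loc=A A=clean B=clean
step 4/7 (Right): loc=B A=clean B=clean
step 5/7 (Suck): loc=B A=clean B=clean
step 6/7 (Suck): loc=B A=clean B=clean
step 7/7 (Suck): loc=B A=clean B=clean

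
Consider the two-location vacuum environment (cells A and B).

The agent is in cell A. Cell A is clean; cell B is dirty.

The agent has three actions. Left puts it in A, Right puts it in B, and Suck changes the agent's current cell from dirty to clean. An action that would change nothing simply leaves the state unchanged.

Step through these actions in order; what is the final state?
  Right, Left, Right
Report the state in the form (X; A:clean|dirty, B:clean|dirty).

(B; A:clean, B:dirty)

Right (#1): (B; A:clean, B:dirty)
Left (#2): (A; A:clean, B:dirty)
Right (#3): (B; A:clean, B:dirty)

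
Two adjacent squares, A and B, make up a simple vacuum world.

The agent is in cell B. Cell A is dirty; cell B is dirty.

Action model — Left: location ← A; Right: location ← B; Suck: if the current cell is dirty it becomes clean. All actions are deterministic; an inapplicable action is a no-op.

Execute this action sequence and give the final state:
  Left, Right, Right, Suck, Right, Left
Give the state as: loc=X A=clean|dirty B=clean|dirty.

loc=A A=dirty B=clean

t=1 Left ⇒ loc=A A=dirty B=dirty
t=2 Right ⇒ loc=B A=dirty B=dirty
t=3 Right ⇒ loc=B A=dirty B=dirty
t=4 Suck ⇒ loc=B A=dirty B=clean
t=5 Right ⇒ loc=B A=dirty B=clean
t=6 Left ⇒ loc=A A=dirty B=clean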